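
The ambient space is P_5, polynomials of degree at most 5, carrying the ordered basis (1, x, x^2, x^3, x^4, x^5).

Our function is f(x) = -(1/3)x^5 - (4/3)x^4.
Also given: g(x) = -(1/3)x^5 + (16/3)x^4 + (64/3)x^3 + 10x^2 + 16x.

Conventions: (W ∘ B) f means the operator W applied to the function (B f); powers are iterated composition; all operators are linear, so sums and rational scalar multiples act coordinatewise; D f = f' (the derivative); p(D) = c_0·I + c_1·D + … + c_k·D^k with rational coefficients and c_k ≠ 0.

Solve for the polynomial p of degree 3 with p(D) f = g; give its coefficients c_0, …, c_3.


c_0 = 1, c_1 = -4, c_2 = 0, c_3 = -1/2

D^0 f = -(1/3)x^5 - (4/3)x^4
D^1 f = -(5/3)x^4 - (16/3)x^3
D^2 f = -(20/3)x^3 - 16x^2
D^3 f = -20x^2 - 32x
matching coefficients of g against c_0 f + c_1 Df + … from the top degree down determines the c_i
solution: c_0 = 1, c_1 = -4, c_2 = 0, c_3 = -1/2


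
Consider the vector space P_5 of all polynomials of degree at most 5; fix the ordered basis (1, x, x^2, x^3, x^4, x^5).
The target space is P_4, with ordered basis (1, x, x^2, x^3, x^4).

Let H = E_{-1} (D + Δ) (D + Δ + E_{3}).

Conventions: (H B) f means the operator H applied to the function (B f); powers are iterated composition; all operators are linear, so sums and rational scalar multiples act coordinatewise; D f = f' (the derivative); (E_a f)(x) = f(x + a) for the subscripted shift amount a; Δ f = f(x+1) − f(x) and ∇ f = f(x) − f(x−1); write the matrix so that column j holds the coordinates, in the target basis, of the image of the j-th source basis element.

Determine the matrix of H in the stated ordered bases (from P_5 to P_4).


image of 1: 0
image of x: 2
image of x^2: 4x + 17
image of x^3: 6x^2 + 51x + 19
image of x^4: 8x^3 + 102x^2 + 76x + 119
image of x^5: 10x^4 + 170x^3 + 190x^2 + 595x + 261
each image's coordinates form column j of the matrix

the matrix is [[0, 2, 17, 19, 119, 261]; [0, 0, 4, 51, 76, 595]; [0, 0, 0, 6, 102, 190]; [0, 0, 0, 0, 8, 170]; [0, 0, 0, 0, 0, 10]] (rows listed top to bottom)


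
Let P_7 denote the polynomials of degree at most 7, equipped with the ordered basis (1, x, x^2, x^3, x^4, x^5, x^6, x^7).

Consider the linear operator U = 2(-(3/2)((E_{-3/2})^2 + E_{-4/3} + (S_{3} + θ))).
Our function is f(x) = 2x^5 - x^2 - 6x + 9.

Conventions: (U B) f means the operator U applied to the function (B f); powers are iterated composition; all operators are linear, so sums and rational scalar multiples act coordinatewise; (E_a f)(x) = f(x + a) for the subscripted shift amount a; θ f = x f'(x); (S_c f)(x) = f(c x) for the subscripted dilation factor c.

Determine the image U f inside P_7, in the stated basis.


g(x) = -1500x^5 + 130x^4 - (1940/3)x^3 + (16211/9)x^2 - (65956/27)x + 109886/81

E_{-3/2} f = 2x^5 - 15x^4 + 45x^3 - (137/2)x^2 + (381/8)x + 9/16
E_{-3/2} E_{-3/2} f = 2x^5 - 30x^4 + 180x^3 - 541x^2 + 810x - 468
E_{-4/3} f = 2x^5 - (40/3)x^4 + (320/9)x^3 - (1307/27)x^2 + (2290/81)x + 1651/243
S_{3} f = 486x^5 - 9x^2 - 18x + 9
θ f = 10x^5 - 2x^2 - 6x
(S_{3} + θ) f = 496x^5 - 11x^2 - 24x + 9
((E_{-3/2})^2 + E_{-4/3} + (S_{3} + θ)) f = 500x^5 - (130/3)x^4 + (1940/9)x^3 - (16211/27)x^2 + (65956/81)x - 109886/243
(-(3/2)((E_{-3/2})^2 + E_{-4/3} + (S_{3} + θ))) f = -750x^5 + 65x^4 - (970/3)x^3 + (16211/18)x^2 - (32978/27)x + 54943/81
(2(-(3/2)((E_{-3/2})^2 + E_{-4/3} + (S_{3} + θ)))) f = -1500x^5 + 130x^4 - (1940/3)x^3 + (16211/9)x^2 - (65956/27)x + 109886/81


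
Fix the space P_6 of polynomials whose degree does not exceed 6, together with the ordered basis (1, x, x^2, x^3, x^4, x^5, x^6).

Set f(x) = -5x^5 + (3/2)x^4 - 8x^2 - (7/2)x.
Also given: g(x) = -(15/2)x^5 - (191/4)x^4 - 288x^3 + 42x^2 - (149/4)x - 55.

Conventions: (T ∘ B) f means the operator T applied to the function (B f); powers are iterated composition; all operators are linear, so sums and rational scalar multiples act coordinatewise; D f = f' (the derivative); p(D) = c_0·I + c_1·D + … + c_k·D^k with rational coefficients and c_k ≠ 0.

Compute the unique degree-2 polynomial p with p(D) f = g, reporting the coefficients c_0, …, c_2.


c_0 = 3/2, c_1 = 2, c_2 = 3

D^0 f = -5x^5 + (3/2)x^4 - 8x^2 - (7/2)x
D^1 f = -25x^4 + 6x^3 - 16x - 7/2
D^2 f = -100x^3 + 18x^2 - 16
matching coefficients of g against c_0 f + c_1 Df + … from the top degree down determines the c_i
solution: c_0 = 3/2, c_1 = 2, c_2 = 3


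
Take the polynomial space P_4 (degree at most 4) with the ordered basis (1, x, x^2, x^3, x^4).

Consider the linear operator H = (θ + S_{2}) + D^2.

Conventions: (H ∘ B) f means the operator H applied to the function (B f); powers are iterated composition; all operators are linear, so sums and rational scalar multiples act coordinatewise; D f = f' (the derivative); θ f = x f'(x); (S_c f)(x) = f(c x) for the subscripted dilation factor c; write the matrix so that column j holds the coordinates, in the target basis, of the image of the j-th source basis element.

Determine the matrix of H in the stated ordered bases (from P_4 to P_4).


the matrix is [[1, 0, 2, 0, 0]; [0, 3, 0, 6, 0]; [0, 0, 6, 0, 12]; [0, 0, 0, 11, 0]; [0, 0, 0, 0, 20]] (rows listed top to bottom)

image of 1: 1
image of x: 3x
image of x^2: 6x^2 + 2
image of x^3: 11x^3 + 6x
image of x^4: 20x^4 + 12x^2
each image's coordinates form column j of the matrix


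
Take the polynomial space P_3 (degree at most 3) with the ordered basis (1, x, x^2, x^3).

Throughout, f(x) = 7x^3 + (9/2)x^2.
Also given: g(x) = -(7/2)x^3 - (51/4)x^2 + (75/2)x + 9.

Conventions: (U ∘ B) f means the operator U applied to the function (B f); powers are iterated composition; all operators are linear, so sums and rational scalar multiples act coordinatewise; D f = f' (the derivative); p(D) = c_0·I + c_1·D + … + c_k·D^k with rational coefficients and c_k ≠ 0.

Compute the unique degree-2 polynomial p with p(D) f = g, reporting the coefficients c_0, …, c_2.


D^0 f = 7x^3 + (9/2)x^2
D^1 f = 21x^2 + 9x
D^2 f = 42x + 9
matching coefficients of g against c_0 f + c_1 Df + … from the top degree down determines the c_i
solution: c_0 = -1/2, c_1 = -1/2, c_2 = 1

p(D) = -(1/2)·I − (1/2)·D + D^2, i.e. c_0 = -1/2, c_1 = -1/2, c_2 = 1


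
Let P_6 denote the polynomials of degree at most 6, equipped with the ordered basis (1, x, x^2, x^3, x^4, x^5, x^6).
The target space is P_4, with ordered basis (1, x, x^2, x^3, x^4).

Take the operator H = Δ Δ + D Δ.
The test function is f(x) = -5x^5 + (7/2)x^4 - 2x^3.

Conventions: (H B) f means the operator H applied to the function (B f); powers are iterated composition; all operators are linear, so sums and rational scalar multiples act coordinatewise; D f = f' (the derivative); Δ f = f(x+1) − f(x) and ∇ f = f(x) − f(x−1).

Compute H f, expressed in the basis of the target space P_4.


Δ f = -25x^4 - 36x^3 - 35x^2 - 17x - 7/2
Δ Δ f = -100x^3 - 258x^2 - 278x - 113
Δ f = -25x^4 - 36x^3 - 35x^2 - 17x - 7/2
D Δ f = -100x^3 - 108x^2 - 70x - 17
(Δ Δ + D Δ) f = -200x^3 - 366x^2 - 348x - 130

the image equals g(x) = -200x^3 - 366x^2 - 348x - 130


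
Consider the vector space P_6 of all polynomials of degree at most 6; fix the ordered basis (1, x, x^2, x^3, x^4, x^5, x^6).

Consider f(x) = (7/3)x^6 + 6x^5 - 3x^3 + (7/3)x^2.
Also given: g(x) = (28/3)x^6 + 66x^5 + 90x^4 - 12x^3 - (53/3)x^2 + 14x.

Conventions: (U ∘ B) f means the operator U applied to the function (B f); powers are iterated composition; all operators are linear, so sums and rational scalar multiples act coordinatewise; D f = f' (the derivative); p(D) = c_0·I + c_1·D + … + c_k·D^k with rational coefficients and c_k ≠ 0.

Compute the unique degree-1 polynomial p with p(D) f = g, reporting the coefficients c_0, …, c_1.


p(D) = 4·I + 3·D, i.e. c_0 = 4, c_1 = 3

D^0 f = (7/3)x^6 + 6x^5 - 3x^3 + (7/3)x^2
D^1 f = 14x^5 + 30x^4 - 9x^2 + (14/3)x
matching coefficients of g against c_0 f + c_1 Df + … from the top degree down determines the c_i
solution: c_0 = 4, c_1 = 3


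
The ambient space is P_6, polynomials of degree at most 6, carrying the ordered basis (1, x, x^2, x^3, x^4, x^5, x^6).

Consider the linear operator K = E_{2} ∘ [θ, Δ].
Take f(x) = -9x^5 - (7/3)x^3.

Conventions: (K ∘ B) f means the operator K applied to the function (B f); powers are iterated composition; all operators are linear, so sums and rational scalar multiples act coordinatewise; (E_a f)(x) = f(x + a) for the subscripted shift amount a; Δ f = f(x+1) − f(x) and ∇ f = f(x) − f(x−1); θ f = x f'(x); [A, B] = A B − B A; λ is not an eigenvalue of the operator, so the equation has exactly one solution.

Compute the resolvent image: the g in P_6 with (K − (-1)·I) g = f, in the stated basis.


the result is g(x) = -9x^5 - 45x^4 - (2167/3)x^3 - 6217x^2 - 35156x - 100466

write g with unknown coordinates in the stated basis and equate coefficients in (K − (-1)·I) g = f
solving from the highest basis element down gives g = -9x^5 - 45x^4 - (2167/3)x^3 - 6217x^2 - 35156x - 100466
check: K g = 45x^4 + 720x^3 + 6217x^2 + 35156x + 100466
so K g − (-1)·g = -9x^5 - (7/3)x^3 = f ✓


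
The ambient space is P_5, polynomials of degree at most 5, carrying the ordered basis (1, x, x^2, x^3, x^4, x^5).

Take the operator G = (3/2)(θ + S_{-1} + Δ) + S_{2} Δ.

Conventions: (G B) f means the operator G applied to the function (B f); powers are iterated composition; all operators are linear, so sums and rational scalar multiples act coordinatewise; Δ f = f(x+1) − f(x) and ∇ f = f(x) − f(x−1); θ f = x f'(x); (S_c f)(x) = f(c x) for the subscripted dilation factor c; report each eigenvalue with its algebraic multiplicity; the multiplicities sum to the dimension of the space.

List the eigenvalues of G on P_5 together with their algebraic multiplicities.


image of 1: 3/2
image of x: 5/2
image of x^2: (9/2)x^2 + 7x + 5/2
image of x^3: 3x^3 + (33/2)x^2 + (21/2)x + 5/2
image of x^4: (15/2)x^4 + 38x^3 + 33x^2 + 14x + 5/2
image of x^5: 6x^5 + (175/2)x^4 + 95x^3 + 55x^2 + (35/2)x + 5/2
the matrix is upper triangular; its diagonal is (3/2, 0, 9/2, 3, 15/2, 6)
for a triangular matrix the eigenvalues are the diagonal entries, with algebraic multiplicity their repetition count

λ = 0 (multiplicity 1), λ = 3/2 (multiplicity 1), λ = 3 (multiplicity 1), λ = 9/2 (multiplicity 1), λ = 6 (multiplicity 1), λ = 15/2 (multiplicity 1)


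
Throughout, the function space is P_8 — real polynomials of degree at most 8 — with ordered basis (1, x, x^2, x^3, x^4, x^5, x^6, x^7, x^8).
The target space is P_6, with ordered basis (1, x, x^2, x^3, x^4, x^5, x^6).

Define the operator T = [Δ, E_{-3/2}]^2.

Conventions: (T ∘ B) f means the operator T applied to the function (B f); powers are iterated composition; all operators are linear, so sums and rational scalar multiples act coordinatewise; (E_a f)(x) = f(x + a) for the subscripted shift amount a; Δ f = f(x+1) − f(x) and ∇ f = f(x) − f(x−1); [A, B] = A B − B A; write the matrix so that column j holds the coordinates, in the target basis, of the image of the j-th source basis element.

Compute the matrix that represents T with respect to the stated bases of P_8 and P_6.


the matrix is [[0, 0, 0, 0, 0, 0, 0, 0, 0]; [0, 0, 0, 0, 0, 0, 0, 0, 0]; [0, 0, 0, 0, 0, 0, 0, 0, 0]; [0, 0, 0, 0, 0, 0, 0, 0, 0]; [0, 0, 0, 0, 0, 0, 0, 0, 0]; [0, 0, 0, 0, 0, 0, 0, 0, 0]; [0, 0, 0, 0, 0, 0, 0, 0, 0]] (rows listed top to bottom)

image of 1: 0
image of x: 0
image of x^2: 0
image of x^3: 0
image of x^4: 0
image of x^5: 0
image of x^6: 0
image of x^7: 0
image of x^8: 0
each image's coordinates form column j of the matrix


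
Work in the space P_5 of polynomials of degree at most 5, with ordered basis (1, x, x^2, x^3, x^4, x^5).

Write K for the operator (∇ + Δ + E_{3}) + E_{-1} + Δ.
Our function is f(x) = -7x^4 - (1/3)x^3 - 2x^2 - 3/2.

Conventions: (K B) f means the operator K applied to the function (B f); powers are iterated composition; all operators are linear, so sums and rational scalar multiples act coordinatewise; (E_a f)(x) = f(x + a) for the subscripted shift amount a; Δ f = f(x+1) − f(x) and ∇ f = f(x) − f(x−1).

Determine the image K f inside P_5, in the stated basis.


∇ f = -28x^3 + 41x^2 - 31x + 26/3
Δ f = -28x^3 - 43x^2 - 33x - 28/3
E_{3} f = -7x^4 - (253/3)x^3 - 383x^2 - 777x - 1191/2
(∇ + Δ + E_{3}) f = -7x^4 - (421/3)x^3 - 385x^2 - 841x - 3577/6
E_{-1} f = -7x^4 + (83/3)x^3 - 43x^2 + 31x - 61/6
Δ f = -28x^3 - 43x^2 - 33x - 28/3
((∇ + Δ + E_{3}) + E_{-1} + Δ) f = -14x^4 - (422/3)x^3 - 471x^2 - 843x - 1847/3

the image equals g(x) = -14x^4 - (422/3)x^3 - 471x^2 - 843x - 1847/3


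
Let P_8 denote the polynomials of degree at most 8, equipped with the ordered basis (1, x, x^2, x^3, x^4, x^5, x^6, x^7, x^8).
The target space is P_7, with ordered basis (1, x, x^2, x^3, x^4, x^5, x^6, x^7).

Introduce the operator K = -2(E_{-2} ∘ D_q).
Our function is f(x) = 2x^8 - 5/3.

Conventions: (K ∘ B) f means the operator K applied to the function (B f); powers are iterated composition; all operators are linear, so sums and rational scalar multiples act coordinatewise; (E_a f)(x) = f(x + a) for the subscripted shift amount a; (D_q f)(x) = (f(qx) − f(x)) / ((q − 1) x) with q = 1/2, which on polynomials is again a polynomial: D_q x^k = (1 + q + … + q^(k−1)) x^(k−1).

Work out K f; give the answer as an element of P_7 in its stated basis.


D_q f = (255/64)x^7
E_{-2} D_q f = (255/64)x^7 - (1785/32)x^6 + (5355/16)x^5 - (8925/8)x^4 + (8925/4)x^3 - (5355/2)x^2 + 1785x - 510
(-2(E_{-2} ∘ D_q)) f = -(255/32)x^7 + (1785/16)x^6 - (5355/8)x^5 + (8925/4)x^4 - (8925/2)x^3 + 5355x^2 - 3570x + 1020

the result is g(x) = -(255/32)x^7 + (1785/16)x^6 - (5355/8)x^5 + (8925/4)x^4 - (8925/2)x^3 + 5355x^2 - 3570x + 1020


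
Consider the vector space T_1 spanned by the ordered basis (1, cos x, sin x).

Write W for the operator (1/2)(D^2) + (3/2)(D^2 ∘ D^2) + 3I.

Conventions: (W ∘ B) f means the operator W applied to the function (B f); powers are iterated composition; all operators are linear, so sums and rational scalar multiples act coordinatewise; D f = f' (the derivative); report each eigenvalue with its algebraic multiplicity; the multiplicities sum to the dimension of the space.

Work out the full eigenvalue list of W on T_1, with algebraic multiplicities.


λ = 3 (multiplicity 1), λ = 4 (multiplicity 2)

image of 1: 3
image of cos x: 4cos x
image of sin x: 4sin x
the matrix is diagonal; its diagonal is (3, 4, 4)
for a triangular matrix the eigenvalues are the diagonal entries, with algebraic multiplicity their repetition count


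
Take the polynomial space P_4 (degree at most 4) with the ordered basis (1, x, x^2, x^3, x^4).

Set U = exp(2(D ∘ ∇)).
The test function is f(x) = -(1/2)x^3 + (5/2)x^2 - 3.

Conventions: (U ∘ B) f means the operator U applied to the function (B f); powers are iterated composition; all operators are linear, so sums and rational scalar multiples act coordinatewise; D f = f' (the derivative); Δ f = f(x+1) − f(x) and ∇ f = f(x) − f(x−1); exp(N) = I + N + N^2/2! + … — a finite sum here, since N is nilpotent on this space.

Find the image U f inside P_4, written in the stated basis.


the image equals g(x) = -(1/2)x^3 + (5/2)x^2 - 6x + 10

order-1 term: -6x + 13
the series for exp(2(D ∘ ∇)) f terminates at order 1
exp(2(D ∘ ∇)) f = -(1/2)x^3 + (5/2)x^2 - 6x + 10


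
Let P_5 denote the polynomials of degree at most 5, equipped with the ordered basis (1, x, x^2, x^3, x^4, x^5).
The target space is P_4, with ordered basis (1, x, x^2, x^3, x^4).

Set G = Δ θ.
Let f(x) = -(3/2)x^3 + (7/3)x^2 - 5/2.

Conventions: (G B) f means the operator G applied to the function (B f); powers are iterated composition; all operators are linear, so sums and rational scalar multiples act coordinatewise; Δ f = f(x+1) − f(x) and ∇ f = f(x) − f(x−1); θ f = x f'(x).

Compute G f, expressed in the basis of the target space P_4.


the result is g(x) = -(27/2)x^2 - (25/6)x + 1/6

θ f = -(9/2)x^3 + (14/3)x^2
Δ θ f = -(27/2)x^2 - (25/6)x + 1/6


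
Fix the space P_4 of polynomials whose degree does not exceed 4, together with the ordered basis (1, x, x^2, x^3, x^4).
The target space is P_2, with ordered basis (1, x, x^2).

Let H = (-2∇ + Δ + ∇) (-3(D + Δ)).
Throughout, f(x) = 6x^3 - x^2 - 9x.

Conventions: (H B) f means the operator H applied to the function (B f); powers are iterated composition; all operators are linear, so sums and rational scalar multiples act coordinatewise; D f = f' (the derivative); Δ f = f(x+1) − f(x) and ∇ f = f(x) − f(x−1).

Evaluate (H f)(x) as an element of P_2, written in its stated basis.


g(x) = -216

D f = 18x^2 - 2x - 9
Δ f = 18x^2 + 16x - 4
(D + Δ) f = 36x^2 + 14x - 13
(-3(D + Δ)) f = -108x^2 - 42x + 39
∇ (-3(D + Δ)) f = -216x + 66
(-2∇) (-3(D + Δ)) f = 432x - 132
Δ (-3(D + Δ)) f = -216x - 150
∇ (-3(D + Δ)) f = -216x + 66
(-2∇ + Δ + ∇) (-3(D + Δ)) f = -216


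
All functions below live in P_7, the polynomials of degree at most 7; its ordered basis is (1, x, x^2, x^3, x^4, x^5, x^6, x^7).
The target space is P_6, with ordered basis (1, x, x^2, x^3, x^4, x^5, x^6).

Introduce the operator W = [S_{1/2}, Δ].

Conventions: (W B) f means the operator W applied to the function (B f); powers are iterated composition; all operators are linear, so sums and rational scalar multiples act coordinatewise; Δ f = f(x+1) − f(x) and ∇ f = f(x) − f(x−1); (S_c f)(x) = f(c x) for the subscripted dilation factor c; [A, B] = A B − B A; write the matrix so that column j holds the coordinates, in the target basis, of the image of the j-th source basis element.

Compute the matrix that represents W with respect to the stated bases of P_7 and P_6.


image of 1: 0
image of x: 1/2
image of x^2: (1/2)x + 3/4
image of x^3: (3/8)x^2 + (9/8)x + 7/8
image of x^4: (1/4)x^3 + (9/8)x^2 + (7/4)x + 15/16
image of x^5: (5/32)x^4 + (15/16)x^3 + (35/16)x^2 + (75/32)x + 31/32
image of x^6: (3/32)x^5 + (45/64)x^4 + (35/16)x^3 + (225/64)x^2 + (93/32)x + 63/64
image of x^7: (7/128)x^6 + (63/128)x^5 + (245/128)x^4 + (525/128)x^3 + (651/128)x^2 + (441/128)x + 127/128
each image's coordinates form column j of the matrix

the matrix is [[0, 1/2, 3/4, 7/8, 15/16, 31/32, 63/64, 127/128]; [0, 0, 1/2, 9/8, 7/4, 75/32, 93/32, 441/128]; [0, 0, 0, 3/8, 9/8, 35/16, 225/64, 651/128]; [0, 0, 0, 0, 1/4, 15/16, 35/16, 525/128]; [0, 0, 0, 0, 0, 5/32, 45/64, 245/128]; [0, 0, 0, 0, 0, 0, 3/32, 63/128]; [0, 0, 0, 0, 0, 0, 0, 7/128]] (rows listed top to bottom)


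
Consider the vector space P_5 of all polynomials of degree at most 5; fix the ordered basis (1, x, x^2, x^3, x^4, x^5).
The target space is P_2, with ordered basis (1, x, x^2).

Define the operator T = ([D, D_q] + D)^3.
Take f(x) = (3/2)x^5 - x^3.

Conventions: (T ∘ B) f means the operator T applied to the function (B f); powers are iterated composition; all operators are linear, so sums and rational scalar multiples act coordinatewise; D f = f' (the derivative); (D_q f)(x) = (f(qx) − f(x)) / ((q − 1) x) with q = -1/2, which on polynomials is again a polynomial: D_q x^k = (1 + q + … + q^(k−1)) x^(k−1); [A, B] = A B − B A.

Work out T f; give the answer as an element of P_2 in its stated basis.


D_q f = (33/32)x^4 - (3/4)x^2
D D_q f = (33/8)x^3 - (3/2)x
D f = (15/2)x^4 - 3x^2
D_q D f = (75/16)x^3 - (3/2)x
[D, D_q] f = -(9/16)x^3
D f = (15/2)x^4 - 3x^2
([D, D_q] + D) f = (15/2)x^4 - (9/16)x^3 - 3x^2
D_q ([D, D_q] + D) f = (75/16)x^3 - (27/64)x^2 - (3/2)x
D D_q ([D, D_q] + D) f = (225/16)x^2 - (27/32)x - 3/2
D ([D, D_q] + D) f = 30x^3 - (27/16)x^2 - 6x
D_q D ([D, D_q] + D) f = (45/2)x^2 - (27/32)x - 6
[D, D_q] ([D, D_q] + D) f = -(135/16)x^2 + 9/2
D ([D, D_q] + D) f = 30x^3 - (27/16)x^2 - 6x
([D, D_q] + D) ([D, D_q] + D) f = 30x^3 - (81/8)x^2 - 6x + 9/2
D_q ([D, D_q] + D) ([D, D_q] + D) f = (45/2)x^2 - (81/16)x - 6
D D_q ([D, D_q] + D) ([D, D_q] + D) f = 45x - 81/16
D ([D, D_q] + D) ([D, D_q] + D) f = 90x^2 - (81/4)x - 6
D_q D ([D, D_q] + D) ([D, D_q] + D) f = 45x - 81/4
[D, D_q] ([D, D_q] + D) ([D, D_q] + D) f = 243/16
D ([D, D_q] + D) ([D, D_q] + D) f = 90x^2 - (81/4)x - 6
([D, D_q] + D) ([D, D_q] + D) ([D, D_q] + D) f = 90x^2 - (81/4)x + 147/16

g(x) = 90x^2 - (81/4)x + 147/16


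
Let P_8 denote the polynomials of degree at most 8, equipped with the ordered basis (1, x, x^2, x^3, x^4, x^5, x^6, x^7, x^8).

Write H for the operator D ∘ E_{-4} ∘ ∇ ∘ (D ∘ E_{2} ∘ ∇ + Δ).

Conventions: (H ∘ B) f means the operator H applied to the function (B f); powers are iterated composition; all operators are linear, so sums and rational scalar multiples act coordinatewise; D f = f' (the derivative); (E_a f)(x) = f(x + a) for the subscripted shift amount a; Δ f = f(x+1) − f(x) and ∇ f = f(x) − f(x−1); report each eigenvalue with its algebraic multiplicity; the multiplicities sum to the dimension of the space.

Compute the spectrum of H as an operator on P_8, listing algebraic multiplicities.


λ = 0 (multiplicity 9)

image of 1: 0
image of x: 0
image of x^2: 0
image of x^3: 6
image of x^4: 24x - 72
image of x^5: 60x^2 - 360x + 610
image of x^6: 120x^3 - 1080x^2 + 3660x - 4620
image of x^7: 210x^4 - 2520x^3 + 12810x^2 - 32340x + 33194
image of x^8: 336x^5 - 5040x^4 + 34160x^3 - 129360x^2 + 265552x - 229040
the matrix is upper triangular; its diagonal is (0, 0, 0, 0, 0, 0, 0, 0, 0)
for a triangular matrix the eigenvalues are the diagonal entries, with algebraic multiplicity their repetition count


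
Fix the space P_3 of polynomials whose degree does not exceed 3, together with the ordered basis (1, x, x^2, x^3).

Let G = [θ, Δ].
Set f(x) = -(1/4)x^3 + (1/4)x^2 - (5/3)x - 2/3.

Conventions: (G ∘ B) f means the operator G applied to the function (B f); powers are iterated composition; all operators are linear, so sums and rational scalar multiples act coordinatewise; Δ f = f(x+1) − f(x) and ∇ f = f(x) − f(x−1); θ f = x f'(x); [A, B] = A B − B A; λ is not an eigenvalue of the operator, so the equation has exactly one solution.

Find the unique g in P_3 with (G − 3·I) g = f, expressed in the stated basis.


g(x) = (1/12)x^3 - (1/6)x^2 + (1/2)x + 1/12

write g with unknown coordinates in the stated basis and equate coefficients in (G − 3·I) g = f
solving from the highest basis element down gives g = (1/12)x^3 - (1/6)x^2 + (1/2)x + 1/12
check: G g = -(1/4)x^2 - (1/6)x - 5/12
so G g − 3·g = -(1/4)x^3 + (1/4)x^2 - (5/3)x - 2/3 = f ✓


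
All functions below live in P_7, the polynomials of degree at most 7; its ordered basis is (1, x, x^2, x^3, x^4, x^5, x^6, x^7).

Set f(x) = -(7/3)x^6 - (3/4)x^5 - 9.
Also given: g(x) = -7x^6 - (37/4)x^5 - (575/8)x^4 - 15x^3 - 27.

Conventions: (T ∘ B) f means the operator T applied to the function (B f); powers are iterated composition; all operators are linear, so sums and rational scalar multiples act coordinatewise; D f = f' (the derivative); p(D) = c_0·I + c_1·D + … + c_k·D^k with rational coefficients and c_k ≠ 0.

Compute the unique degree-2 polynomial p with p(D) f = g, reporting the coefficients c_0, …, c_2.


c_0 = 3, c_1 = 1/2, c_2 = 1

D^0 f = -(7/3)x^6 - (3/4)x^5 - 9
D^1 f = -14x^5 - (15/4)x^4
D^2 f = -70x^4 - 15x^3
matching coefficients of g against c_0 f + c_1 Df + … from the top degree down determines the c_i
solution: c_0 = 3, c_1 = 1/2, c_2 = 1


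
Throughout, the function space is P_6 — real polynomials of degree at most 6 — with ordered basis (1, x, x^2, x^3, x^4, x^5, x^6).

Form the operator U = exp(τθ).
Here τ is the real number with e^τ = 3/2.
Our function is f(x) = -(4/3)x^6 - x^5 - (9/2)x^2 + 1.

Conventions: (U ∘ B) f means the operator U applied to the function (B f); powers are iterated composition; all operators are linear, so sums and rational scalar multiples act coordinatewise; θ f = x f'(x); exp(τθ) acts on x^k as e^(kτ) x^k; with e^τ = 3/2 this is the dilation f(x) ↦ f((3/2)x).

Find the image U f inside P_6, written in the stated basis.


exp(τθ) x^k = e^(kτ) x^k; with e^τ = 3/2 this sends x^k to (3/2)^k x^k
x^2 ↦ 9/4 x^2
x^5 ↦ 243/32 x^5
x^6 ↦ 729/64 x^6
applying this coordinatewise to f: exp(τθ) f = -(243/16)x^6 - (243/32)x^5 - (81/8)x^2 + 1

the result is g(x) = -(243/16)x^6 - (243/32)x^5 - (81/8)x^2 + 1


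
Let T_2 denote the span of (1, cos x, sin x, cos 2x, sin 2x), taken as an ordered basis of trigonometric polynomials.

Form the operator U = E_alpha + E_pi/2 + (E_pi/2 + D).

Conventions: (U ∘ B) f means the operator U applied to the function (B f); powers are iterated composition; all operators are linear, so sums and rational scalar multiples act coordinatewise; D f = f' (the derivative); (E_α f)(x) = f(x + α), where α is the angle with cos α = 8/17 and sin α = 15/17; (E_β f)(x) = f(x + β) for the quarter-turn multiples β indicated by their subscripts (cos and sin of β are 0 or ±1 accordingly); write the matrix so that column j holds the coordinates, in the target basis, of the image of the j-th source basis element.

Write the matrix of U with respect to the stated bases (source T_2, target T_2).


the matrix is [[3, 0, 0, 0, 0]; [0, 8/17, 66/17, 0, 0]; [0, -66/17, 8/17, 0, 0]; [0, 0, 0, -739/289, 818/289]; [0, 0, 0, -818/289, -739/289]] (rows listed top to bottom)

image of 1: 3
image of cos x: (8/17)cos x - (66/17)sin x
image of sin x: (66/17)cos x + (8/17)sin x
image of cos 2x: -(739/289)cos 2x - (818/289)sin 2x
image of sin 2x: (818/289)cos 2x - (739/289)sin 2x
each image's coordinates form column j of the matrix


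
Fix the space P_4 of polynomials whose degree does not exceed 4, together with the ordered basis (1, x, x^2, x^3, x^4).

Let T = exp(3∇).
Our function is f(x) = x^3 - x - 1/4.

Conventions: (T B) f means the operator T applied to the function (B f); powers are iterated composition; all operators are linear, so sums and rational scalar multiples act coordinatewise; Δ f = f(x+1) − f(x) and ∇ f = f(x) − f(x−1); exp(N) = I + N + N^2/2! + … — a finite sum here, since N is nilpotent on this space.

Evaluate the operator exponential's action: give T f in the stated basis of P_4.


the result is g(x) = x^3 + 9x^2 + 17x - 1/4

order-1 term: 9x^2 - 9x
order-2 term: 27x - 27
order-3 term: 27
the series for exp(3∇) f terminates at order 3
exp(3∇) f = x^3 + 9x^2 + 17x - 1/4


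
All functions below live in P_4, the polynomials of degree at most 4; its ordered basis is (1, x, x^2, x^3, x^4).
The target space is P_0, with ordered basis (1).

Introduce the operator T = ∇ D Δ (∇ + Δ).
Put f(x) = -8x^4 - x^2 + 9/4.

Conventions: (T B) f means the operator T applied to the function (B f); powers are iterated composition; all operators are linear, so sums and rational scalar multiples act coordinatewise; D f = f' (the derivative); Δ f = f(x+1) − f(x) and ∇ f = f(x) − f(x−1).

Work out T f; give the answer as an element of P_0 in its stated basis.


∇ f = -32x^3 + 48x^2 - 34x + 9
Δ f = -32x^3 - 48x^2 - 34x - 9
(∇ + Δ) f = -64x^3 - 68x
Δ (∇ + Δ) f = -192x^2 - 192x - 132
D Δ (∇ + Δ) f = -384x - 192
∇ D Δ (∇ + Δ) f = -384

the result is g(x) = -384


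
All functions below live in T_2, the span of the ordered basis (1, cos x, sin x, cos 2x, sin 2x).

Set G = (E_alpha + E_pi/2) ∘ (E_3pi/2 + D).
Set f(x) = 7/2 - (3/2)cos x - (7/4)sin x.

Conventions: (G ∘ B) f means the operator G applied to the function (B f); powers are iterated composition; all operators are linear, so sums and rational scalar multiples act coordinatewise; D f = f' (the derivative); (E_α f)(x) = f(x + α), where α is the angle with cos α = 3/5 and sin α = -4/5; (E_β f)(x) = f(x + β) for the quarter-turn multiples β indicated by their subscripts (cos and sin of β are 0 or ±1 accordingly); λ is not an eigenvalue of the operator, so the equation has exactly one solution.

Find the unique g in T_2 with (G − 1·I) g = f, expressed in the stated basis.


write g with unknown coordinates in the stated basis and equate coefficients in (G − 1·I) g = f
solving from the highest basis element down gives g = 7/2 + (3/2)cos x + (7/4)sin x
check: G g = 7
so G g − 1·g = 7/2 - (3/2)cos x - (7/4)sin x = f ✓

the image equals g(x) = 7/2 + (3/2)cos x + (7/4)sin x


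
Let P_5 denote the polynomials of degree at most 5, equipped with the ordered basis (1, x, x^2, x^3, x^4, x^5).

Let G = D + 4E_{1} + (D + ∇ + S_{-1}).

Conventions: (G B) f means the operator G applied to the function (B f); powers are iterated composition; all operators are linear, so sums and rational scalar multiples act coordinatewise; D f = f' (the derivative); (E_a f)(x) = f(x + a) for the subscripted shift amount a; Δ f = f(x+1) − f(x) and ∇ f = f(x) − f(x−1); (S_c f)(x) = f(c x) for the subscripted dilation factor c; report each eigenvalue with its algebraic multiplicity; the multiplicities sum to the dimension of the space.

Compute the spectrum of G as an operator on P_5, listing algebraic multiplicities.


λ = 3 (multiplicity 3), λ = 5 (multiplicity 3)

image of 1: 5
image of x: 3x + 7
image of x^2: 5x^2 + 14x + 3
image of x^3: 3x^3 + 21x^2 + 9x + 5
image of x^4: 5x^4 + 28x^3 + 18x^2 + 20x + 3
image of x^5: 3x^5 + 35x^4 + 30x^3 + 50x^2 + 15x + 5
the matrix is upper triangular; its diagonal is (5, 3, 5, 3, 5, 3)
for a triangular matrix the eigenvalues are the diagonal entries, with algebraic multiplicity their repetition count


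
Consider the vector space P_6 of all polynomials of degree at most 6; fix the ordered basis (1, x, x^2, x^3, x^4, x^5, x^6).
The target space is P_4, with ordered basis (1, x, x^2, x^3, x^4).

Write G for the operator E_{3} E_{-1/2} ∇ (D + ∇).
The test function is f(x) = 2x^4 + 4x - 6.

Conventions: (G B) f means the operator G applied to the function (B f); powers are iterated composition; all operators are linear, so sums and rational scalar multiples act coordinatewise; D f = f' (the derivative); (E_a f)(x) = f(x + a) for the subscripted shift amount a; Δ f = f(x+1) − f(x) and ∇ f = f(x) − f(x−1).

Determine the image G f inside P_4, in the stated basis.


D f = 8x^3 + 4
∇ f = 8x^3 - 12x^2 + 8x + 2
(D + ∇) f = 16x^3 - 12x^2 + 8x + 6
∇ (D + ∇) f = 48x^2 - 72x + 36
E_{-1/2} ∇ (D + ∇) f = 48x^2 - 120x + 84
E_{3} (E_{-1/2} ∇) (D + ∇) f = 48x^2 + 168x + 156

the image equals g(x) = 48x^2 + 168x + 156


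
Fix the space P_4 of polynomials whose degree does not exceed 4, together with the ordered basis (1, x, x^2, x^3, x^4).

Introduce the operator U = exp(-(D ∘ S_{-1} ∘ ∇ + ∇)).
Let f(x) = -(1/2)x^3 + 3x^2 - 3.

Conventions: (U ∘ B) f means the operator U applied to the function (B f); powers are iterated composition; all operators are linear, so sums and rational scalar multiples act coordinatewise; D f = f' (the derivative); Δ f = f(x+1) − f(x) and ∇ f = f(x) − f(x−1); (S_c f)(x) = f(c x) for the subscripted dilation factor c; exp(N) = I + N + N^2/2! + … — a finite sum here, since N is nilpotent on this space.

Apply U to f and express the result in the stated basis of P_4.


the image equals g(x) = -(1/2)x^3 + (9/2)x^2 - 6x + 13

order-1 term: (3/2)x^2 - (9/2)x + 11
order-2 term: -(3/2)x + 9/2
order-3 term: 1/2
the series for exp(-(D ∘ S_{-1} ∘ ∇ + ∇)) f terminates at order 3
exp(-(D ∘ S_{-1} ∘ ∇ + ∇)) f = -(1/2)x^3 + (9/2)x^2 - 6x + 13


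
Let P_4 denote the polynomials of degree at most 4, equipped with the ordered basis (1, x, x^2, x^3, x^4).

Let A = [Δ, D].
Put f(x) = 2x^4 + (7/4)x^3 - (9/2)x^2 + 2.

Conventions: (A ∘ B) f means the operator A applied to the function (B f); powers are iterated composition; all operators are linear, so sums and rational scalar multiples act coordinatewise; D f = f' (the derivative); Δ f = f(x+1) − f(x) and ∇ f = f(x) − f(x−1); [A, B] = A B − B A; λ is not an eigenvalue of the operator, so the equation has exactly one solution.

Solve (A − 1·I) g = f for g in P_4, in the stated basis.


write g with unknown coordinates in the stated basis and equate coefficients in (A − 1·I) g = f
solving from the highest basis element down gives g = -2x^4 - (7/4)x^3 + (9/2)x^2 - 2
check: A g = 0
so A g − 1·g = 2x^4 + (7/4)x^3 - (9/2)x^2 + 2 = f ✓

the image equals g(x) = -2x^4 - (7/4)x^3 + (9/2)x^2 - 2


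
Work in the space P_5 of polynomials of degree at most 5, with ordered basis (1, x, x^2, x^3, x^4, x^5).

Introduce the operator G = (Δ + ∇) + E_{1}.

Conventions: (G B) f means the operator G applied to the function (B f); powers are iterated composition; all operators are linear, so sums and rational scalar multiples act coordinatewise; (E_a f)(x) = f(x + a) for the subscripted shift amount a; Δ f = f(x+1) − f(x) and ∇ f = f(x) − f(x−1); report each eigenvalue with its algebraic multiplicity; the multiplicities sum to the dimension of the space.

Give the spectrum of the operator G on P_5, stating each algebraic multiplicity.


λ = 1 (multiplicity 6)

image of 1: 1
image of x: x + 3
image of x^2: x^2 + 6x + 1
image of x^3: x^3 + 9x^2 + 3x + 3
image of x^4: x^4 + 12x^3 + 6x^2 + 12x + 1
image of x^5: x^5 + 15x^4 + 10x^3 + 30x^2 + 5x + 3
the matrix is upper triangular; its diagonal is (1, 1, 1, 1, 1, 1)
for a triangular matrix the eigenvalues are the diagonal entries, with algebraic multiplicity their repetition count


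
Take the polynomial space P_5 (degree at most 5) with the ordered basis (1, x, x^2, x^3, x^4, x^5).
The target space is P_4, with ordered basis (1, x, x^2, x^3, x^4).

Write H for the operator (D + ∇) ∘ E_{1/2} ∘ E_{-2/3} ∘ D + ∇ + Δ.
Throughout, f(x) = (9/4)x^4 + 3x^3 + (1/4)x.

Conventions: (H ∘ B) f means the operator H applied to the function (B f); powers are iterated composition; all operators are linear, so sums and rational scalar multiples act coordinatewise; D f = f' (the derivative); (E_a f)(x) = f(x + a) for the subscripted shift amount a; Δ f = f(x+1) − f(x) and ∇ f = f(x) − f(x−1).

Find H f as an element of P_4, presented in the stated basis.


g(x) = 18x^3 + 72x^2 + 9x + 13/2

D f = 9x^3 + 9x^2 + 1/4
E_{-2/3} D f = 9x^3 - 9x^2 + 19/12
E_{1/2} E_{-2/3} D f = 9x^3 + (9/2)x^2 - (9/4)x + 11/24
D (E_{1/2} ∘ E_{-2/3} ∘ D) f = 27x^2 + 9x - 9/4
∇ (E_{1/2} ∘ E_{-2/3} ∘ D) f = 27x^2 - 18x + 9/4
(D + ∇) (E_{1/2} ∘ E_{-2/3} ∘ D) f = 54x^2 - 9x
∇ f = 9x^3 - (9/2)x^2 + 1
Δ f = 9x^3 + (45/2)x^2 + 18x + 11/2
((D + ∇) ∘ E_{1/2} ∘ E_{-2/3} ∘ D + ∇ + Δ) f = 18x^3 + 72x^2 + 9x + 13/2


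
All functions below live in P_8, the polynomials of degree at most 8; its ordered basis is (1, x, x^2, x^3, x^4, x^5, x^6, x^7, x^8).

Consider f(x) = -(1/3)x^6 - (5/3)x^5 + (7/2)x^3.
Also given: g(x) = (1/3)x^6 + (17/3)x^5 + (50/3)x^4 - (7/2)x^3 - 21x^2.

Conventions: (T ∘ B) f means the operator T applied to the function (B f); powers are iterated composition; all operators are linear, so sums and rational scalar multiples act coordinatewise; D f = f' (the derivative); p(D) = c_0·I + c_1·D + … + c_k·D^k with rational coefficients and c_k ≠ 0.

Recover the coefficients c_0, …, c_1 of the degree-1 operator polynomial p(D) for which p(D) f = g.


p(D) = -I − 2·D, i.e. c_0 = -1, c_1 = -2

D^0 f = -(1/3)x^6 - (5/3)x^5 + (7/2)x^3
D^1 f = -2x^5 - (25/3)x^4 + (21/2)x^2
matching coefficients of g against c_0 f + c_1 Df + … from the top degree down determines the c_i
solution: c_0 = -1, c_1 = -2


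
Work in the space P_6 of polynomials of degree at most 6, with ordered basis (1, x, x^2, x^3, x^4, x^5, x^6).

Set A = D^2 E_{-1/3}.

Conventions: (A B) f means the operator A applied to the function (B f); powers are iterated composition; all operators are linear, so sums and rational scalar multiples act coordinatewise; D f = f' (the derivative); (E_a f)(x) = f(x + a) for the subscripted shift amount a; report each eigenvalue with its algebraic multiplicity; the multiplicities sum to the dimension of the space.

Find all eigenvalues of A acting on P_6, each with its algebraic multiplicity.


image of 1: 0
image of x: 0
image of x^2: 2
image of x^3: 6x - 2
image of x^4: 12x^2 - 8x + 4/3
image of x^5: 20x^3 - 20x^2 + (20/3)x - 20/27
image of x^6: 30x^4 - 40x^3 + 20x^2 - (40/9)x + 10/27
the matrix is upper triangular; its diagonal is (0, 0, 0, 0, 0, 0, 0)
for a triangular matrix the eigenvalues are the diagonal entries, with algebraic multiplicity their repetition count

λ = 0 (multiplicity 7)


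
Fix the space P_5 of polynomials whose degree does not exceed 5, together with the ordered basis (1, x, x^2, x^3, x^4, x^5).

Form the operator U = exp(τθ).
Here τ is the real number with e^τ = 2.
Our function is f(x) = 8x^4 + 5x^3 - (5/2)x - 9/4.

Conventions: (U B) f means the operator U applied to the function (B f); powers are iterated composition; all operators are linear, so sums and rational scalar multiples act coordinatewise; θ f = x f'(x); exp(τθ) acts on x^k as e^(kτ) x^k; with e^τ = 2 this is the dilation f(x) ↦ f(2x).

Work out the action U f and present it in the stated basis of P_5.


the result is g(x) = 128x^4 + 40x^3 - 5x - 9/4

exp(τθ) x^k = e^(kτ) x^k; with e^τ = 2 this sends x^k to 2^k x^k
x ↦ 2 x
x^3 ↦ 8 x^3
x^4 ↦ 16 x^4
applying this coordinatewise to f: exp(τθ) f = 128x^4 + 40x^3 - 5x - 9/4


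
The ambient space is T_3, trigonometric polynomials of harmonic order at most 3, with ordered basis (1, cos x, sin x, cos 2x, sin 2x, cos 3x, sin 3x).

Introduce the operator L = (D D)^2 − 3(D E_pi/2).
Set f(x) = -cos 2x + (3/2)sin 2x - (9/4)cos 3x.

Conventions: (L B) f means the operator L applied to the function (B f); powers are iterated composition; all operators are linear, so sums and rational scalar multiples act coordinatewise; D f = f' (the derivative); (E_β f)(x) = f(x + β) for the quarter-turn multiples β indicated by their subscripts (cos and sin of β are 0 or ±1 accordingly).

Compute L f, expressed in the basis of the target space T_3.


the result is g(x) = -7cos 2x + 30sin 2x - 162cos 3x

D f = 3cos 2x + 2sin 2x + (27/4)sin 3x
D D f = 4cos 2x - 6sin 2x + (81/4)cos 3x
D (D D) f = -12cos 2x - 8sin 2x - (243/4)sin 3x
D D (D D) f = -16cos 2x + 24sin 2x - (729/4)cos 3x
E_pi/2 f = cos 2x - (3/2)sin 2x - (9/4)sin 3x
D E_pi/2 f = -3cos 2x - 2sin 2x - (27/4)cos 3x
(-3(D E_pi/2)) f = 9cos 2x + 6sin 2x + (81/4)cos 3x
((D D)^2 − 3(D E_pi/2)) f = -7cos 2x + 30sin 2x - 162cos 3x


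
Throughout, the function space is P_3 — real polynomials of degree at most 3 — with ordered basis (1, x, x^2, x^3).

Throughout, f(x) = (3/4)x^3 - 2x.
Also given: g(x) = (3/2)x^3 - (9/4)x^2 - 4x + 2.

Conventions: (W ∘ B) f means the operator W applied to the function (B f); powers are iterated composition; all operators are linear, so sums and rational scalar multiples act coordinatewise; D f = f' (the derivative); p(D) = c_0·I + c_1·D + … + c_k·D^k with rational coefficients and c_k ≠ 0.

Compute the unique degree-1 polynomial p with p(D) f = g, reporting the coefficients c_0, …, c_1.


D^0 f = (3/4)x^3 - 2x
D^1 f = (9/4)x^2 - 2
matching coefficients of g against c_0 f + c_1 Df + … from the top degree down determines the c_i
solution: c_0 = 2, c_1 = -1

c_0 = 2, c_1 = -1


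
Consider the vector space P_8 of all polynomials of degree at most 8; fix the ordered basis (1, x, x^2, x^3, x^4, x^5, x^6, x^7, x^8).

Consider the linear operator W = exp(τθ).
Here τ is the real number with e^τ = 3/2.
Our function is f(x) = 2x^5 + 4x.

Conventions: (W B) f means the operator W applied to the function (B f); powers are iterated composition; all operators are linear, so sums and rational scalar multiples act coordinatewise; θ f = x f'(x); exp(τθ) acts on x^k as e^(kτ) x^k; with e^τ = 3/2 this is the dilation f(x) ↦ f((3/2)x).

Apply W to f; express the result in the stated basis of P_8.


g(x) = (243/16)x^5 + 6x

exp(τθ) x^k = e^(kτ) x^k; with e^τ = 3/2 this sends x^k to (3/2)^k x^k
x ↦ 3/2 x
x^5 ↦ 243/32 x^5
applying this coordinatewise to f: exp(τθ) f = (243/16)x^5 + 6x


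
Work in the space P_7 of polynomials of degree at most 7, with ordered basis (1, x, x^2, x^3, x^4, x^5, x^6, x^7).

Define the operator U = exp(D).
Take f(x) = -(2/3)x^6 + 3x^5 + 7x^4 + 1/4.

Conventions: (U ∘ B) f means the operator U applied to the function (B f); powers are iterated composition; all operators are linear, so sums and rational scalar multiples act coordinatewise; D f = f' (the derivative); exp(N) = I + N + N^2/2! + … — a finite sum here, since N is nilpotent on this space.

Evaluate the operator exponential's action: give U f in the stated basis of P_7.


g(x) = -(2/3)x^6 - x^5 + 12x^4 + (134/3)x^3 + 62x^2 + 39x + 115/12

order-1 term: -4x^5 + 15x^4 + 28x^3
order-2 term: -10x^4 + 30x^3 + 42x^2
order-3 term: -(40/3)x^3 + 30x^2 + 28x
order-4 term: -10x^2 + 15x + 7
order-5 term: -4x + 3
order-6 term: -2/3
the series for exp(D) f terminates at order 6
exp(D) f = -(2/3)x^6 - x^5 + 12x^4 + (134/3)x^3 + 62x^2 + 39x + 115/12
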